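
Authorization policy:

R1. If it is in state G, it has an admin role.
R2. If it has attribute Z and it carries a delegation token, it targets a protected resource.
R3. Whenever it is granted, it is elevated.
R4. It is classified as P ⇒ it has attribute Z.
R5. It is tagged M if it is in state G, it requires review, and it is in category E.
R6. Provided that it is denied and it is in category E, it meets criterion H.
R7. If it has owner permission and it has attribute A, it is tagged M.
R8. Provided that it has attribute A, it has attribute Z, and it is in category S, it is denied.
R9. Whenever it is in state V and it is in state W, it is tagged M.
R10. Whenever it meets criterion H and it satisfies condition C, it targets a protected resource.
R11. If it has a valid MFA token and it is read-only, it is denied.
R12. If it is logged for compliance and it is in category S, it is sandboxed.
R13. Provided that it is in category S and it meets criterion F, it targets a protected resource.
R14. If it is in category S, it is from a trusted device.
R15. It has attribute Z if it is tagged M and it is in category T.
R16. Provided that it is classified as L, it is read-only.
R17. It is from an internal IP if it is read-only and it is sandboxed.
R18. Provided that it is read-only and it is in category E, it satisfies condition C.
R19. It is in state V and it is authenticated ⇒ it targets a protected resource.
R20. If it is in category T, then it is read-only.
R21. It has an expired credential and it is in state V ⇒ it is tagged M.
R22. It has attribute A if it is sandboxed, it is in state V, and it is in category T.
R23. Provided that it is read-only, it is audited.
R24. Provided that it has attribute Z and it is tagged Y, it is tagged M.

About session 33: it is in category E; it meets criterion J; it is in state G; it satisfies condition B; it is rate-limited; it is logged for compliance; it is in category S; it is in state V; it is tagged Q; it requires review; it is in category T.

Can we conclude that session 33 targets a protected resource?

By R5 (it is in state G, it requires review, it is in category E): it is tagged M.
By R12 (it is logged for compliance, it is in category S): it is sandboxed.
By R15 (it is tagged M, it is in category T): it has attribute Z.
By R20 (it is in category T): it is read-only.
By R22 (it is sandboxed, it is in state V, it is in category T): it has attribute A.
By R8 (it has attribute A, it has attribute Z, it is in category S): it is denied.
By R18 (it is read-only, it is in category E): it satisfies condition C.
By R6 (it is denied, it is in category E): it meets criterion H.
By R10 (it meets criterion H, it satisfies condition C): it targets a protected resource.

Yes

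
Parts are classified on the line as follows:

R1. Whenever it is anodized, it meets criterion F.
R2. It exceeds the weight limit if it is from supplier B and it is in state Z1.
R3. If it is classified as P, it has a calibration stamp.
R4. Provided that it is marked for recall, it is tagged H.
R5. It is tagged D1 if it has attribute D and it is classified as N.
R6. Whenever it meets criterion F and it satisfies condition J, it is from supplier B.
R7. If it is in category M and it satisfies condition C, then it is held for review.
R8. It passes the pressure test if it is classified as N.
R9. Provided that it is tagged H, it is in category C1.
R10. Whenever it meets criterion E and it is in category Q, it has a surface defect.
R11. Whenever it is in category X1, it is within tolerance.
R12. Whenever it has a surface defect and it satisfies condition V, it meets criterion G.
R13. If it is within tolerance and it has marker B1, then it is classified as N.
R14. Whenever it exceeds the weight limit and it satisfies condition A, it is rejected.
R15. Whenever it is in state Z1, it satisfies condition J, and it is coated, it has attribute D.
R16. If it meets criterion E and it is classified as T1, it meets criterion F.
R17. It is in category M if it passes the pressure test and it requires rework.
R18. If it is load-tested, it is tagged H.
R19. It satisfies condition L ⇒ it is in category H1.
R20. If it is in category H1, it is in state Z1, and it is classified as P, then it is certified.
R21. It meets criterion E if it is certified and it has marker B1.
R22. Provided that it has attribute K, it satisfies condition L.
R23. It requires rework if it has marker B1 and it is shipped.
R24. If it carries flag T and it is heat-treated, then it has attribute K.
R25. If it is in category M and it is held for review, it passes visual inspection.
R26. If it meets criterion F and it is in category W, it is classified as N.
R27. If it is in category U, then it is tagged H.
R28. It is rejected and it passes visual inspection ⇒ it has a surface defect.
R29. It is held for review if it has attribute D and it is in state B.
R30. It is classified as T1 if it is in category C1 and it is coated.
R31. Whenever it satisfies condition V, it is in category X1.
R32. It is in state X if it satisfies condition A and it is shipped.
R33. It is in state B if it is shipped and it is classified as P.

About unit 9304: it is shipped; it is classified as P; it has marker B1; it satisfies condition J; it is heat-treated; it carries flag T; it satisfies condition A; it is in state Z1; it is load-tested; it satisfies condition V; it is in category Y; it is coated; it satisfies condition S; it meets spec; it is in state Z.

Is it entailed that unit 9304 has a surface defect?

By R15 (it is in state Z1, it satisfies condition J, it is coated): it has attribute D.
By R18 (it is load-tested): it is tagged H.
By R23 (it has marker B1, it is shipped): it requires rework.
By R24 (it carries flag T, it is heat-treated): it has attribute K.
By R31 (it satisfies condition V): it is in category X1.
By R33 (it is shipped, it is classified as P): it is in state B.
By R9 (it is tagged H): it is in category C1.
By R11 (it is in category X1): it is within tolerance.
By R13 (it is within tolerance, it has marker B1): it is classified as N.
By R22 (it has attribute K): it satisfies condition L.
By R29 (it has attribute D, it is in state B): it is held for review.
By R30 (it is in category C1, it is coated): it is classified as T1.
By R8 (it is classified as N): it passes the pressure test.
By R17 (it passes the pressure test, it requires rework): it is in category M.
By R19 (it satisfies condition L): it is in category H1.
By R20 (it is in category H1, it is in state Z1, it is classified as P): it is certified.
By R21 (it is certified, it has marker B1): it meets criterion E.
By R25 (it is in category M, it is held for review): it passes visual inspection.
By R16 (it meets criterion E, it is classified as T1): it meets criterion F.
By R6 (it meets criterion F, it satisfies condition J): it is from supplier B.
By R2 (it is from supplier B, it is in state Z1): it exceeds the weight limit.
By R14 (it exceeds the weight limit, it satisfies condition A): it is rejected.
By R28 (it is rejected, it passes visual inspection): it has a surface defect.

Yes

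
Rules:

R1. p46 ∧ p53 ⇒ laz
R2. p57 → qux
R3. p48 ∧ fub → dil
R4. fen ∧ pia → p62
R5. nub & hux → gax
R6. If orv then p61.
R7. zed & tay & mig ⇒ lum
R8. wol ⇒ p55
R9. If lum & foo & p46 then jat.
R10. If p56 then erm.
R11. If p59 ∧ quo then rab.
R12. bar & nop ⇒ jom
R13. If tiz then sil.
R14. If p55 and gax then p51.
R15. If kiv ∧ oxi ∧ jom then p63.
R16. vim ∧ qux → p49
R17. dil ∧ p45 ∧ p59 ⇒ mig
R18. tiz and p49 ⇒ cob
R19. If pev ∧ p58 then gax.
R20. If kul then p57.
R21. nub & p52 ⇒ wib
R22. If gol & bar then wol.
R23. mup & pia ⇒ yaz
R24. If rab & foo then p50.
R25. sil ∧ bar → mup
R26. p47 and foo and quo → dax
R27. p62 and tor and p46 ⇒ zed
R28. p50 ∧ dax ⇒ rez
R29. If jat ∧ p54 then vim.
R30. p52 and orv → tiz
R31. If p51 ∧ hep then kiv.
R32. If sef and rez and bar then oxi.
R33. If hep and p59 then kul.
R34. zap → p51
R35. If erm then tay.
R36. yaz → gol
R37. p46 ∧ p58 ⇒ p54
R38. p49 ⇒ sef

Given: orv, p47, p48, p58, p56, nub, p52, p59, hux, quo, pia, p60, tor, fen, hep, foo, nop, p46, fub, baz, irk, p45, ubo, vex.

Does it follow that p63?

No

Forward chaining from the given facts derives: dil, p62, gax, p61, erm, rab, mig, wib, p50, dax, zed, rez, tiz, kul, tay, p54, lum, jat, sil, p57, vim, qux, p49, cob, sef.
The only rule concluding p63 is R15, which needs kiv; that is never established.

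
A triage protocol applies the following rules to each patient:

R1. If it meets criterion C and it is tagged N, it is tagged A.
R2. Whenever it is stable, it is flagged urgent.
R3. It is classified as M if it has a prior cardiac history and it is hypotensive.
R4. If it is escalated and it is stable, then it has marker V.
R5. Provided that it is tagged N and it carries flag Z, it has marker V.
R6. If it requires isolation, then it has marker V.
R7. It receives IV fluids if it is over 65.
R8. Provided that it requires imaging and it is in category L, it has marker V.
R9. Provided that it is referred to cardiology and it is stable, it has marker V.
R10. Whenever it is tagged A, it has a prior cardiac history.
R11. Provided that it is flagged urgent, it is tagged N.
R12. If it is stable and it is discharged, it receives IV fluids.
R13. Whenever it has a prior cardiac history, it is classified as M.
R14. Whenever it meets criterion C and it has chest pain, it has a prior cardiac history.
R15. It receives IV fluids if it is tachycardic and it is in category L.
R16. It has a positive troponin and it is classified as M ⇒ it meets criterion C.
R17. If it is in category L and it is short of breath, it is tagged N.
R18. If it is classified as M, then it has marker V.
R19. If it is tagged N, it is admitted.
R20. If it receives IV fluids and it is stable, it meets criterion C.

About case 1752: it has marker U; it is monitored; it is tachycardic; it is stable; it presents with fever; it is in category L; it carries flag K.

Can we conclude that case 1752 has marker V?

Yes

By R2 (it is stable): it is flagged urgent.
By R11 (it is flagged urgent): it is tagged N.
By R15 (it is tachycardic, it is in category L): it receives IV fluids.
By R20 (it receives IV fluids, it is stable): it meets criterion C.
By R1 (it meets criterion C, it is tagged N): it is tagged A.
By R10 (it is tagged A): it has a prior cardiac history.
By R13 (it has a prior cardiac history): it is classified as M.
By R18 (it is classified as M): it has marker V.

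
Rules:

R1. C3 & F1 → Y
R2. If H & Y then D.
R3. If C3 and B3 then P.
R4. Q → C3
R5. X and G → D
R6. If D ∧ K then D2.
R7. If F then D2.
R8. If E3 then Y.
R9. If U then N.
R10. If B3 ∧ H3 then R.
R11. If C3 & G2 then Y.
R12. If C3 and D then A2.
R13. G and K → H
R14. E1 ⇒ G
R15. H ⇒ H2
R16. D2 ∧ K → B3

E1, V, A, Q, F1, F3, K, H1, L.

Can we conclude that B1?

No

Forward chaining from the given facts derives: C3, G, Y, H, H2, D, D2, A2, B3, P.
No rule has B1 as its conclusion, and it is not among the given facts.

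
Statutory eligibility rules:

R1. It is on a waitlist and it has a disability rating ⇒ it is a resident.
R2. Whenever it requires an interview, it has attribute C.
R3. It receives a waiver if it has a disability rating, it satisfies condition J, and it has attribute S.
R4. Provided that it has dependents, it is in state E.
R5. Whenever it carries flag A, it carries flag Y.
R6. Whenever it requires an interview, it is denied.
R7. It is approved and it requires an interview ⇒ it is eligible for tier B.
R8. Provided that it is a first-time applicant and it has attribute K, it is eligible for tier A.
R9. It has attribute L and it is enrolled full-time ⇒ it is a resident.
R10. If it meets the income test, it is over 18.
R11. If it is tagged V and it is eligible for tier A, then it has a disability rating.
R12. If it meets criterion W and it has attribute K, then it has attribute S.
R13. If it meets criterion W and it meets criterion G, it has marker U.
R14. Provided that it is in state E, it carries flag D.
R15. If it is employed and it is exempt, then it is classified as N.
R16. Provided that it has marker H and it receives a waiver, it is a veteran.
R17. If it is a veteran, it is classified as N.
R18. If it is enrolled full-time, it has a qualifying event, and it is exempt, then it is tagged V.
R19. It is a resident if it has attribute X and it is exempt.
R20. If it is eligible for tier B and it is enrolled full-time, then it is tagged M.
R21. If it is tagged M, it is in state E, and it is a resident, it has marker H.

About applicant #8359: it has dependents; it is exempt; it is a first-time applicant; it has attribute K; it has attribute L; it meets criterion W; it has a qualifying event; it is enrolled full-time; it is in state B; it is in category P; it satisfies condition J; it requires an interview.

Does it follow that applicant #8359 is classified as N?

Forward chaining from the given facts derives: has attribute C, is in state E, is denied, is eligible for tier A, is a resident, has attribute S, carries flag D, is tagged V, has a disability rating, receives a waiver.
Rules concluding "it is classified as N": R15 needs "it is employed"; R17 needs "it is a veteran" — none of these are established.

No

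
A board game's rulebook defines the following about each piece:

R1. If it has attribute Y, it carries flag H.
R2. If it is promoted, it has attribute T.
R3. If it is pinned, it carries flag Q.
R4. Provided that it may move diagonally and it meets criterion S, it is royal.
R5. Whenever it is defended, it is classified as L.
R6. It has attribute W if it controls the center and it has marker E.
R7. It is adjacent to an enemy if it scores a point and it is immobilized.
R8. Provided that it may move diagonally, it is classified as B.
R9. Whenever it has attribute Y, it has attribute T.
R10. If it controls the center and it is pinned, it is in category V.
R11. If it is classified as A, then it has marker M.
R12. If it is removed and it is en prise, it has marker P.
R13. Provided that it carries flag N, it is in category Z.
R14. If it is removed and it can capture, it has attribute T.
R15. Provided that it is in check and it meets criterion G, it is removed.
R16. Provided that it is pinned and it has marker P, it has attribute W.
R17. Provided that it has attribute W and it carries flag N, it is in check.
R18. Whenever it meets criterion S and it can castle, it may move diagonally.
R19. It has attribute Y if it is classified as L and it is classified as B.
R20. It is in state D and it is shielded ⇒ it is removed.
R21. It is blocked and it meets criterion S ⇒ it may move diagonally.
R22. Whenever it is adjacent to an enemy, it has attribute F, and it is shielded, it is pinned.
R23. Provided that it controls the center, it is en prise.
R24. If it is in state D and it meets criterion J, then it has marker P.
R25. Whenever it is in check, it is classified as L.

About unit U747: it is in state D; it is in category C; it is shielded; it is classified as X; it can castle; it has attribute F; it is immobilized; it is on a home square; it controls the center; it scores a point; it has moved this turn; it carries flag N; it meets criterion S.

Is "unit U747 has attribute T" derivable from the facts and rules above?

By R7 (it scores a point, it is immobilized): it is adjacent to an enemy.
By R18 (it meets criterion S, it can castle): it may move diagonally.
By R20 (it is in state D, it is shielded): it is removed.
By R22 (it is adjacent to an enemy, it has attribute F, it is shielded): it is pinned.
By R23 (it controls the center): it is en prise.
By R8 (it may move diagonally): it is classified as B.
By R12 (it is removed, it is en prise): it has marker P.
By R16 (it is pinned, it has marker P): it has attribute W.
By R17 (it has attribute W, it carries flag N): it is in check.
By R25 (it is in check): it is classified as L.
By R19 (it is classified as L, it is classified as B): it has attribute Y.
By R9 (it has attribute Y): it has attribute T.

Yes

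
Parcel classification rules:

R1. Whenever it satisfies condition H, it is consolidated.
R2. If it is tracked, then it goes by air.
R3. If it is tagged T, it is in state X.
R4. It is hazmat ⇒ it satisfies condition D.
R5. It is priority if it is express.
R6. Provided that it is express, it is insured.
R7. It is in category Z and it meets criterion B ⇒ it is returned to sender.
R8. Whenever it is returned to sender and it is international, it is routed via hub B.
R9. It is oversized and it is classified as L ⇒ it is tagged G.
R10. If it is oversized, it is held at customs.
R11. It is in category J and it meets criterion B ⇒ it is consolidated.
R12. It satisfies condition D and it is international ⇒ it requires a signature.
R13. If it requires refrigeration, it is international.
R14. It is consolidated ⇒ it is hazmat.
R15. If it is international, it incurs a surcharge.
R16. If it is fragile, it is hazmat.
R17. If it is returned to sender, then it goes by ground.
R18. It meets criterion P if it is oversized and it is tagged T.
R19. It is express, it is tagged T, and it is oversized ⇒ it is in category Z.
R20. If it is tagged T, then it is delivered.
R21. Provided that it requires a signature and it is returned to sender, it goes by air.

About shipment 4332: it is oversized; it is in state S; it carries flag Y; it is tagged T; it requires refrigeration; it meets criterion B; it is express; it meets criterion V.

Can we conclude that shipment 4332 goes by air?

Forward chaining from the given facts derives: is in state X, is priority, is insured, is held at customs, is international, incurs a surcharge, meets criterion P, is in category Z, is delivered, is returned to sender, is routed via hub B, goes by ground.
Rules concluding "it goes by air": R2 needs "it is tracked"; R21 needs "it requires a signature" — none of these are established.

No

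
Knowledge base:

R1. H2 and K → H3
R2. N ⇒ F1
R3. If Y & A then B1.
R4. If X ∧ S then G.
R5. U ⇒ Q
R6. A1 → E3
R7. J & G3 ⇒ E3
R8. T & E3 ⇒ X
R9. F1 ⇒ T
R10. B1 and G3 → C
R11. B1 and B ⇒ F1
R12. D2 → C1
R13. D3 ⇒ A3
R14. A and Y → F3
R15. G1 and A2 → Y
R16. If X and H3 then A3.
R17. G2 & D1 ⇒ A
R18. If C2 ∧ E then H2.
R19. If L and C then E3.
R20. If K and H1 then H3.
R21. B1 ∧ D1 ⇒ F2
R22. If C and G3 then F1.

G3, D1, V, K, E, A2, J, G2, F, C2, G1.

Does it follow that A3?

E3  (by R7: J, G3)
Y  (by R15: G1, A2)
A  (by R17: G2, D1)
H2  (by R18: C2, E)
H3  (by R1: H2, K)
B1  (by R3: Y, A)
C  (by R10: B1, G3)
F1  (by R22: C, G3)
T  (by R9: F1)
X  (by R8: T, E3)
A3  (by R16: X, H3)

Yes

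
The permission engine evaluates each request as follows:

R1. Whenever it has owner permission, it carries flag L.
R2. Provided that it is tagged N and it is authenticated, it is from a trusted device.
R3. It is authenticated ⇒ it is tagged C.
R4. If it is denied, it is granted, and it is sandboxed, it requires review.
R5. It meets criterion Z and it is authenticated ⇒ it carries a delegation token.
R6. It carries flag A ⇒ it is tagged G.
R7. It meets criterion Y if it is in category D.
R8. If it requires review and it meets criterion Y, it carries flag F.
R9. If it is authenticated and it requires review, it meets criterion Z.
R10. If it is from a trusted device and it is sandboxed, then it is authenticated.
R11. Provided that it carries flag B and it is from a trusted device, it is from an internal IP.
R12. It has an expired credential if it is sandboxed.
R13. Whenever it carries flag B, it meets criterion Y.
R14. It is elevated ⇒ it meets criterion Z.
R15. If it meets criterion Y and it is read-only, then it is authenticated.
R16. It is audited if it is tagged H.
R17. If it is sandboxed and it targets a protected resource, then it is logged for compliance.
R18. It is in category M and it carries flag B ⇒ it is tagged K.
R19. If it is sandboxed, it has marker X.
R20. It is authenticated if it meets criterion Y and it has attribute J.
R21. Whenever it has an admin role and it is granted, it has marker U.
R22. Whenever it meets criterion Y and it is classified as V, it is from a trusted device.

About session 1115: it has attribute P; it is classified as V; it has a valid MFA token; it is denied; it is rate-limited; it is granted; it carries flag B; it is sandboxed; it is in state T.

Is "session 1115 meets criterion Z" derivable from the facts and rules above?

Yes

By R4 (it is denied, it is granted, it is sandboxed): it requires review.
By R13 (it carries flag B): it meets criterion Y.
By R22 (it meets criterion Y, it is classified as V): it is from a trusted device.
By R10 (it is from a trusted device, it is sandboxed): it is authenticated.
By R9 (it is authenticated, it requires review): it meets criterion Z.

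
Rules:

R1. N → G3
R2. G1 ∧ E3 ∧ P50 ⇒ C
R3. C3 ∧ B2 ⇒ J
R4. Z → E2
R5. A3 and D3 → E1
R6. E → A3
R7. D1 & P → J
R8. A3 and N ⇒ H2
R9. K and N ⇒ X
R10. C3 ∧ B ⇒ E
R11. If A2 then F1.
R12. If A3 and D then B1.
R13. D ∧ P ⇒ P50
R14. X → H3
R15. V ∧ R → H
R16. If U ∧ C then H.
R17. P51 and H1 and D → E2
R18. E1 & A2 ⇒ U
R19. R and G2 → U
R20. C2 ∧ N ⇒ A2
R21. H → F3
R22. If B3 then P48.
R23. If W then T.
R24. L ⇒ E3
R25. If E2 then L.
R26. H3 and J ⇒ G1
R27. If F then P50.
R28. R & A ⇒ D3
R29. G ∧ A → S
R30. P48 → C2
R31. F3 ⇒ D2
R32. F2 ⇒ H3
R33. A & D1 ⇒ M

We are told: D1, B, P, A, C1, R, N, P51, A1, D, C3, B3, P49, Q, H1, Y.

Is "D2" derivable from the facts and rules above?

No

Forward chaining from the given facts derives: G3, J, E, P50, E2, P48, L, D3, C2, M, A3, H2, B1, A2, E3, E1, F1, U.
The only rule concluding D2 is R31, which needs F3; that is never established.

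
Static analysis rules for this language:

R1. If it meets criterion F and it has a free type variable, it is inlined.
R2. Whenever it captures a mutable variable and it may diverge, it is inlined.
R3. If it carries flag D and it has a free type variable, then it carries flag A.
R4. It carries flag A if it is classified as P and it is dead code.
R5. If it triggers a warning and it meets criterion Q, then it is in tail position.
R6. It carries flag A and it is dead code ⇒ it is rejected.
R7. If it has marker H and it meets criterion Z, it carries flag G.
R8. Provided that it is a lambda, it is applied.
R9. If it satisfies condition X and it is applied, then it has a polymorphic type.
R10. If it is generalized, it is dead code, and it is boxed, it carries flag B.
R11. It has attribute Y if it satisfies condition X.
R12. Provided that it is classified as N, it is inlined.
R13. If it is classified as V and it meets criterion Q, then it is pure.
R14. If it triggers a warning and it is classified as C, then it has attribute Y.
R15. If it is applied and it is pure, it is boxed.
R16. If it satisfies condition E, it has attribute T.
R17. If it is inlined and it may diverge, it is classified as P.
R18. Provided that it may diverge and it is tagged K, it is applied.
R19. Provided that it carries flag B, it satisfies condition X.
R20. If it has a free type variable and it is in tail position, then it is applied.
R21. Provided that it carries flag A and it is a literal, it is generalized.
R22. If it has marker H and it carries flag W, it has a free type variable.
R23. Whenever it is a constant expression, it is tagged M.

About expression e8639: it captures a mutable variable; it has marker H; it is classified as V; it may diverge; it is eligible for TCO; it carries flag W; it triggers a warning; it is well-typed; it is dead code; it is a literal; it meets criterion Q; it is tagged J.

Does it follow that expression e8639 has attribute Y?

By R2 (it captures a mutable variable, it may diverge): it is inlined.
By R5 (it triggers a warning, it meets criterion Q): it is in tail position.
By R13 (it is classified as V, it meets criterion Q): it is pure.
By R17 (it is inlined, it may diverge): it is classified as P.
By R22 (it has marker H, it carries flag W): it has a free type variable.
By R4 (it is classified as P, it is dead code): it carries flag A.
By R20 (it has a free type variable, it is in tail position): it is applied.
By R21 (it carries flag A, it is a literal): it is generalized.
By R15 (it is applied, it is pure): it is boxed.
By R10 (it is generalized, it is dead code, it is boxed): it carries flag B.
By R19 (it carries flag B): it satisfies condition X.
By R11 (it satisfies condition X): it has attribute Y.

Yes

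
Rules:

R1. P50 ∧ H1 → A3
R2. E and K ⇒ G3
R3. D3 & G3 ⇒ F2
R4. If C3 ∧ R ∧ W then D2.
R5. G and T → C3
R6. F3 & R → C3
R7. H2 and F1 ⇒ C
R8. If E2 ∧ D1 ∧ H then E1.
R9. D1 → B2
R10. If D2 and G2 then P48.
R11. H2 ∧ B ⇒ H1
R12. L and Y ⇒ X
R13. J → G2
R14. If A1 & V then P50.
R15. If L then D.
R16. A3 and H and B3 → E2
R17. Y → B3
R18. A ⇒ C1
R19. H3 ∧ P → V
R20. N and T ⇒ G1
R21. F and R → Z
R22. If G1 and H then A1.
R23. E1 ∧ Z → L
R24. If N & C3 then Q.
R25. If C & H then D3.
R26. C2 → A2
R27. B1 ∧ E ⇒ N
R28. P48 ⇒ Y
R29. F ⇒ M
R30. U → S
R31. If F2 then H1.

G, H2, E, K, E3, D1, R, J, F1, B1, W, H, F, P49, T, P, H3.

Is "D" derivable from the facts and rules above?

Yes

G3  (by R2: E, K)
C3  (by R5: G, T)
C  (by R7: H2, F1)
G2  (by R13: J)
V  (by R19: H3, P)
Z  (by R21: F, R)
D3  (by R25: C, H)
N  (by R27: B1, E)
F2  (by R3: D3, G3)
D2  (by R4: C3, R, W)
P48  (by R10: D2, G2)
G1  (by R20: N, T)
A1  (by R22: G1, H)
Y  (by R28: P48)
H1  (by R31: F2)
P50  (by R14: A1, V)
B3  (by R17: Y)
A3  (by R1: P50, H1)
E2  (by R16: A3, H, B3)
E1  (by R8: E2, D1, H)
L  (by R23: E1, Z)
D  (by R15: L)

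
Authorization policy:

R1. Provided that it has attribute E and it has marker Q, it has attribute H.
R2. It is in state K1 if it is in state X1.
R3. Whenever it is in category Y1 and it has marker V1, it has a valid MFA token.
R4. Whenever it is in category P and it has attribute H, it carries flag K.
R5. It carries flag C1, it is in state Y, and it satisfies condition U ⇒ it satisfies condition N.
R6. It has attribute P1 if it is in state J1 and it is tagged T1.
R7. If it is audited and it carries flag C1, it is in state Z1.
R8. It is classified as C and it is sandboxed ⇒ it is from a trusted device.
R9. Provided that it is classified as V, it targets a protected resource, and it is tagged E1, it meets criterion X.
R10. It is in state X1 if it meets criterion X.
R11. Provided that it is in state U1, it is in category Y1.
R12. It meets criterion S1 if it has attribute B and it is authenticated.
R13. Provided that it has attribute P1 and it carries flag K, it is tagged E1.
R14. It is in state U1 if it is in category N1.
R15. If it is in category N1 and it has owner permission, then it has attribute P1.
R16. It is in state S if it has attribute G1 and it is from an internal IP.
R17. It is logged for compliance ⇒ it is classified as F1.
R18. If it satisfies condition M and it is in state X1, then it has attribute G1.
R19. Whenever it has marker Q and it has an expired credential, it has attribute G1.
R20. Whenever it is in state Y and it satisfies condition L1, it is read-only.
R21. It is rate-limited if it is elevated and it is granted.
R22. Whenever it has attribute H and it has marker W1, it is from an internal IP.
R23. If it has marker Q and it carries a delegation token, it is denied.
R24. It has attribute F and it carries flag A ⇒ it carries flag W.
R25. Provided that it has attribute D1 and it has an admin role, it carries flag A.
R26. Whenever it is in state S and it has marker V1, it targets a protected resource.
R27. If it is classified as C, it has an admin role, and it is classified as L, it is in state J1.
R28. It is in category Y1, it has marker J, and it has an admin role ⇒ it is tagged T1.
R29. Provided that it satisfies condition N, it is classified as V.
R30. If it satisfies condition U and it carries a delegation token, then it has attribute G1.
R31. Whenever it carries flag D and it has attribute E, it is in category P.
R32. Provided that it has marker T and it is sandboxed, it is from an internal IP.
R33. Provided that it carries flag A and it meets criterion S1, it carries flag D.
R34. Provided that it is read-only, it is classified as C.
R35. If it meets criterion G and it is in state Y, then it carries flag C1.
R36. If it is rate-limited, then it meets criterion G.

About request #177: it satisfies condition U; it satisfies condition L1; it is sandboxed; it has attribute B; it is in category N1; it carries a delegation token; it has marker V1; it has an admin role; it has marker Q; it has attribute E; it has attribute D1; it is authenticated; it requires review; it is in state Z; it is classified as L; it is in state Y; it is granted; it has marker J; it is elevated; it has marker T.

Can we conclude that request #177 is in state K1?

By R1 (it has attribute E, it has marker Q): it has attribute H.
By R12 (it has attribute B, it is authenticated): it meets criterion S1.
By R14 (it is in category N1): it is in state U1.
By R20 (it is in state Y, it satisfies condition L1): it is read-only.
By R21 (it is elevated, it is granted): it is rate-limited.
By R25 (it has attribute D1, it has an admin role): it carries flag A.
By R30 (it satisfies condition U, it carries a delegation token): it has attribute G1.
By R32 (it has marker T, it is sandboxed): it is from an internal IP.
By R33 (it carries flag A, it meets criterion S1): it carries flag D.
By R34 (it is read-only): it is classified as C.
By R36 (it is rate-limited): it meets criterion G.
By R11 (it is in state U1): it is in category Y1.
By R16 (it has attribute G1, it is from an internal IP): it is in state S.
By R26 (it is in state S, it has marker V1): it targets a protected resource.
By R27 (it is classified as C, it has an admin role, it is classified as L): it is in state J1.
By R28 (it is in category Y1, it has marker J, it has an admin role): it is tagged T1.
By R31 (it carries flag D, it has attribute E): it is in category P.
By R35 (it meets criterion G, it is in state Y): it carries flag C1.
By R4 (it is in category P, it has attribute H): it carries flag K.
By R5 (it carries flag C1, it is in state Y, it satisfies condition U): it satisfies condition N.
By R6 (it is in state J1, it is tagged T1): it has attribute P1.
By R13 (it has attribute P1, it carries flag K): it is tagged E1.
By R29 (it satisfies condition N): it is classified as V.
By R9 (it is classified as V, it targets a protected resource, it is tagged E1): it meets criterion X.
By R10 (it meets criterion X): it is in state X1.
By R2 (it is in state X1): it is in state K1.

Yes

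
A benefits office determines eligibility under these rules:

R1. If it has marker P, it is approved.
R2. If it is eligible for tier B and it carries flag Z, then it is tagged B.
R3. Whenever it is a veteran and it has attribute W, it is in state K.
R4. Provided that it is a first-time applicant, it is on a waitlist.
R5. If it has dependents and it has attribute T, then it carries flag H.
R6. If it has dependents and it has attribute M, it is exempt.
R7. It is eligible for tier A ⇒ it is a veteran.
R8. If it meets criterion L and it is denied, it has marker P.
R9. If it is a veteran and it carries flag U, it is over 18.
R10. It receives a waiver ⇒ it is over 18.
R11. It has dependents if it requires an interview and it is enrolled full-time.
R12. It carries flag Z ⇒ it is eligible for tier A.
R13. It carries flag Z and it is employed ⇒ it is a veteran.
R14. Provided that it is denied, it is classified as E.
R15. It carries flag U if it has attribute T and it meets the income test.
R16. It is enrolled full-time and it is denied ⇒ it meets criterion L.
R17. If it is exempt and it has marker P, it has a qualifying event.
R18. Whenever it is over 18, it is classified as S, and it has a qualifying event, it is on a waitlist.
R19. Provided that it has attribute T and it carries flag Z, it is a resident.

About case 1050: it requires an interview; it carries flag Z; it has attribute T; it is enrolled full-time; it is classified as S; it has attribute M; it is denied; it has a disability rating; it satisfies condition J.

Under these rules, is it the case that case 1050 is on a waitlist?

No

Forward chaining from the given facts derives: has dependents, is eligible for tier A, is classified as E, meets criterion L, is a resident, carries flag H, is exempt, is a veteran, has marker P, has a qualifying event, is approved.
Rules concluding "it is on a waitlist": R4 needs "it is a first-time applicant"; R18 needs "it is over 18" — none of these are established.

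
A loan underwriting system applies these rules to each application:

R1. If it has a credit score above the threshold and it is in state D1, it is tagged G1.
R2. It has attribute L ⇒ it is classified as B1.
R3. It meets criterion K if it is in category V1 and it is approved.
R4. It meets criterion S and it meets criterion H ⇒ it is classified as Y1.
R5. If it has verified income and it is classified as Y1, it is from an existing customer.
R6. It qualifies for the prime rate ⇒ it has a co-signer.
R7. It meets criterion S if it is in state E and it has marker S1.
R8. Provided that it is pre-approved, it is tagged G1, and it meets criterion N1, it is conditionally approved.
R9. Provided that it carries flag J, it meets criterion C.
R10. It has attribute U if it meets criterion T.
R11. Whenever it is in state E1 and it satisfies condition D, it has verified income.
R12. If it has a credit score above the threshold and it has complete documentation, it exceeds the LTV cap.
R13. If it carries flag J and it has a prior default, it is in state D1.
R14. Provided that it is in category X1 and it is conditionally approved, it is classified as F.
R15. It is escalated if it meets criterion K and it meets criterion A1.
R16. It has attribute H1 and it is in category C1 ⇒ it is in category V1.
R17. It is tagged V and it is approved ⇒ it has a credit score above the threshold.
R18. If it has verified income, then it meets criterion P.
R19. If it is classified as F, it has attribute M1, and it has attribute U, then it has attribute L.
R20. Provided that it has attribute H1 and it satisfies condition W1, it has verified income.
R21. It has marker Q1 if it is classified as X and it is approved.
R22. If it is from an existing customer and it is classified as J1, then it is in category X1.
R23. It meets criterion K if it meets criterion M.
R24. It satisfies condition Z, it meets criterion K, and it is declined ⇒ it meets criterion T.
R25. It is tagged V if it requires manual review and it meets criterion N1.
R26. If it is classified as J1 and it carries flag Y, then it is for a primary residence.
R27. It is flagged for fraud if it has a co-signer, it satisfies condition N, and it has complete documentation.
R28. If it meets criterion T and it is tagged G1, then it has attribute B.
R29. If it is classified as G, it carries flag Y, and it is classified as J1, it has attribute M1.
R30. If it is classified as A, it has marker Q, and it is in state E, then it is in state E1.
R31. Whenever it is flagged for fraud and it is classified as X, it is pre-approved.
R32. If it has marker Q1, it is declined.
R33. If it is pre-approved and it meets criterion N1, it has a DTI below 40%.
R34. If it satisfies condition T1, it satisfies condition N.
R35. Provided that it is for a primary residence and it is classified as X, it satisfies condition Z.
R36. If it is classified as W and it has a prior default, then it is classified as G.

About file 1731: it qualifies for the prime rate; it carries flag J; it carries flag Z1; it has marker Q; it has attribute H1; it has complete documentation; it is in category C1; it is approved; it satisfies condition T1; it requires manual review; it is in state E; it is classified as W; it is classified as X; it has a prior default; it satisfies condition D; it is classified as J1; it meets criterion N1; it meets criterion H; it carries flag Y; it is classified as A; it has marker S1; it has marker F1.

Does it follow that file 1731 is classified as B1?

Yes

By R6 (it qualifies for the prime rate): it has a co-signer.
By R7 (it is in state E, it has marker S1): it meets criterion S.
By R13 (it carries flag J, it has a prior default): it is in state D1.
By R16 (it has attribute H1, it is in category C1): it is in category V1.
By R21 (it is classified as X, it is approved): it has marker Q1.
By R25 (it requires manual review, it meets criterion N1): it is tagged V.
By R26 (it is classified as J1, it carries flag Y): it is for a primary residence.
By R30 (it is classified as A, it has marker Q, it is in state E): it is in state E1.
By R32 (it has marker Q1): it is declined.
By R34 (it satisfies condition T1): it satisfies condition N.
By R35 (it is for a primary residence, it is classified as X): it satisfies condition Z.
By R36 (it is classified as W, it has a prior default): it is classified as G.
By R3 (it is in category V1, it is approved): it meets criterion K.
By R4 (it meets criterion S, it meets criterion H): it is classified as Y1.
By R11 (it is in state E1, it satisfies condition D): it has verified income.
By R17 (it is tagged V, it is approved): it has a credit score above the threshold.
By R24 (it satisfies condition Z, it meets criterion K, it is declined): it meets criterion T.
By R27 (it has a co-signer, it satisfies condition N, it has complete documentation): it is flagged for fraud.
By R29 (it is classified as G, it carries flag Y, it is classified as J1): it has attribute M1.
By R31 (it is flagged for fraud, it is classified as X): it is pre-approved.
By R1 (it has a credit score above the threshold, it is in state D1): it is tagged G1.
By R5 (it has verified income, it is classified as Y1): it is from an existing customer.
By R8 (it is pre-approved, it is tagged G1, it meets criterion N1): it is conditionally approved.
By R10 (it meets criterion T): it has attribute U.
By R22 (it is from an existing customer, it is classified as J1): it is in category X1.
By R14 (it is in category X1, it is conditionally approved): it is classified as F.
By R19 (it is classified as F, it has attribute M1, it has attribute U): it has attribute L.
By R2 (it has attribute L): it is classified as B1.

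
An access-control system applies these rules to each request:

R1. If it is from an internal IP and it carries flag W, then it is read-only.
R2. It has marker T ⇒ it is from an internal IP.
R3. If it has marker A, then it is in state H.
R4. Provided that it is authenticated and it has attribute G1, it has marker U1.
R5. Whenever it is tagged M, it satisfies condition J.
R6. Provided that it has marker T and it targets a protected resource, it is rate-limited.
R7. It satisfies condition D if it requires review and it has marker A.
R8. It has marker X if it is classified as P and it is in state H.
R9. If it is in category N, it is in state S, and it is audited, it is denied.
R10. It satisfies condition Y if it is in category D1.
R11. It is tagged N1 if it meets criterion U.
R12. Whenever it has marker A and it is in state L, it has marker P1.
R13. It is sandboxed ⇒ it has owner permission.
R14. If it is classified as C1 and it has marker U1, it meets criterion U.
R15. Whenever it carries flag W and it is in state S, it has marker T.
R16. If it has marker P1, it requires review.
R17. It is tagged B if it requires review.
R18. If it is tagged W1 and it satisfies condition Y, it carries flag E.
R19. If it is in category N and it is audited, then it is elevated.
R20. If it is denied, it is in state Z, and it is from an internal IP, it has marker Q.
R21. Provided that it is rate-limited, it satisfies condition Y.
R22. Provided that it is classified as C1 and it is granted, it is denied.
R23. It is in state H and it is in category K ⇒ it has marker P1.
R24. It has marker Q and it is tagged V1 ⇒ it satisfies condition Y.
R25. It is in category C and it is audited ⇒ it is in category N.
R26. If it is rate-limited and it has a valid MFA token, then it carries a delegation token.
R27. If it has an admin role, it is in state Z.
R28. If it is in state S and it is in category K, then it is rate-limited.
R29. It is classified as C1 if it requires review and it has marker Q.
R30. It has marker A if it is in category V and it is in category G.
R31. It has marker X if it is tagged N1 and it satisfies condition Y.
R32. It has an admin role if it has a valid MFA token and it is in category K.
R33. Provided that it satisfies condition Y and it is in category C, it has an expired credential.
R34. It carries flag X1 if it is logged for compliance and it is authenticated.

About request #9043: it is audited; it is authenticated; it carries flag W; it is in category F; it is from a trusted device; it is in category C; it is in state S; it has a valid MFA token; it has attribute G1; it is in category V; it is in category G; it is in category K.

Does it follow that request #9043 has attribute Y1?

Forward chaining from the given facts derives: has marker U1, has marker T, is in category N, is rate-limited, has marker A, has an admin role, is from an internal IP, is in state H, is denied, is elevated, satisfies condition Y, has marker P1, carries a delegation token, is in state Z, has an expired credential, is read-only, requires review, is tagged B, has marker Q, is classified as C1, satisfies condition D, meets criterion U, is tagged N1, has marker X.
No rule has "it has attribute Y1" as its conclusion, and it is not among the given facts.

No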